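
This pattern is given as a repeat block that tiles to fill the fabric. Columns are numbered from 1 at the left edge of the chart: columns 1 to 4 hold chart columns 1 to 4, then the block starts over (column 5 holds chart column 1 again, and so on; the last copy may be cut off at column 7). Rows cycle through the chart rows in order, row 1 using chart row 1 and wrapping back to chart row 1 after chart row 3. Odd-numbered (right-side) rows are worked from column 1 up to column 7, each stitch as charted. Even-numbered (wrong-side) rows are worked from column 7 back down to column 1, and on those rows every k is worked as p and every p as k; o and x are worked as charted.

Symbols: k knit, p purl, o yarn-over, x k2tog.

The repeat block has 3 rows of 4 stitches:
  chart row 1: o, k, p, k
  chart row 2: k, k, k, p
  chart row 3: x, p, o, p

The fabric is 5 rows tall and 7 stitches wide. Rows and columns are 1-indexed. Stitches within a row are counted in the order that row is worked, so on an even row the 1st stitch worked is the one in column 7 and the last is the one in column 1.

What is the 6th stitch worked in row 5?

Result:
k

Derivation:
Row 5 uses chart row ((5-1) mod 3)+1 = 2. Row 5 is odd, so RS.
Chart row 2 tiled across columns 1-7: k k k p k k k
Right side: take the tiled row as-is (worked left to right from column 1).
The 6th stitch worked is k.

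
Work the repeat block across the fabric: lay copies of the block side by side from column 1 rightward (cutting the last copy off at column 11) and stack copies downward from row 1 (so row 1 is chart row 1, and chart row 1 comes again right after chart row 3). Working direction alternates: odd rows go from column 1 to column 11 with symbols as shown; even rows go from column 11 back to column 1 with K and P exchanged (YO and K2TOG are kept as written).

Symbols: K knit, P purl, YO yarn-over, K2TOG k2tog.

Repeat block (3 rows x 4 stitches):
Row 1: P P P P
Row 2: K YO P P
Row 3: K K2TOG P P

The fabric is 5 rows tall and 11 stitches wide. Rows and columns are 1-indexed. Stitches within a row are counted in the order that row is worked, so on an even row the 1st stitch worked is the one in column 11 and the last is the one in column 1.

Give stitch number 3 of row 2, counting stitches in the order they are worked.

Stitch:
P

Derivation:
For row 2: chart row = ((2-1) mod 3) + 1 = 2; this is a WS (even) row.
Chart row 2 tiled across columns 1-11: K YO P P K YO P P K YO P
Wrong side: read the tiled row from column 11 down to 1 and exchange K with P (leave YO, K2TOG).
Row 2 as worked: K YO P K K YO P K K YO P
Stitch 3 in working order -> P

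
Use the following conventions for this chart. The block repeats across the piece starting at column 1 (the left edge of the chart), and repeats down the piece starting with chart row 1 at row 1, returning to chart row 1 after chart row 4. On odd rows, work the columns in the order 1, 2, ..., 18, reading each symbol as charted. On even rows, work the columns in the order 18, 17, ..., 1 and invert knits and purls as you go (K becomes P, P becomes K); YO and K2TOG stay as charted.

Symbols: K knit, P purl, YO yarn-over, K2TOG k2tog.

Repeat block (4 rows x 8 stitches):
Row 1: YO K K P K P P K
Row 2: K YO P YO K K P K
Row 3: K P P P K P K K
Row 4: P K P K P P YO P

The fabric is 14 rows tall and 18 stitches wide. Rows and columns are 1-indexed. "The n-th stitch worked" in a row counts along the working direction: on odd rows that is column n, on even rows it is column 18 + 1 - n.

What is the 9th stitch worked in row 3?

Row 3: (3-1) mod 4 = 2, so use chart row 3. Odd row -> RS.
Chart row 3 tiled across columns 1-18: K P P P K P K K K P P P K P K K K P
RS: work column 1 to column 18, symbols as charted — the tiled row is the row as worked.
Stitch 9 in working order -> K

== STITCH ==
K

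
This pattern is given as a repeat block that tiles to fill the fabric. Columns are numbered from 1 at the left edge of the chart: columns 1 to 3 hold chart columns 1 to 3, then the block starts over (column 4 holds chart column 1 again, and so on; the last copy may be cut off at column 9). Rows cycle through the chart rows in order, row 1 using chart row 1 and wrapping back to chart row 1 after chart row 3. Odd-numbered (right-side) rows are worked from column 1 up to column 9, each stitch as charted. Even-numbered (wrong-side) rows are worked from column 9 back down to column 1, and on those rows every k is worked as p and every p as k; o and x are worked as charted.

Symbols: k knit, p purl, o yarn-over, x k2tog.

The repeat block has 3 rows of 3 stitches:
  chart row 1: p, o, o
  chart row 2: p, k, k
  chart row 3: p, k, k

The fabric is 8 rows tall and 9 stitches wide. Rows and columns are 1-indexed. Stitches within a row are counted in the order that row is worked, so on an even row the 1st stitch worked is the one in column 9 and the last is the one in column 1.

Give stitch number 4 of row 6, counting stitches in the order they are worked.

For row 6: chart row = ((6-1) mod 3) + 1 = 3; this is a WS (even) row.
Chart row 3 tiled across columns 1-9: p k k p k k p k k
Wrong side: read the tiled row from column 9 down to 1 and exchange k with p (leave o, x).
Row 6 as worked: p p k p p k p p k
Stitch 4 in working order -> p

== STITCH ==
p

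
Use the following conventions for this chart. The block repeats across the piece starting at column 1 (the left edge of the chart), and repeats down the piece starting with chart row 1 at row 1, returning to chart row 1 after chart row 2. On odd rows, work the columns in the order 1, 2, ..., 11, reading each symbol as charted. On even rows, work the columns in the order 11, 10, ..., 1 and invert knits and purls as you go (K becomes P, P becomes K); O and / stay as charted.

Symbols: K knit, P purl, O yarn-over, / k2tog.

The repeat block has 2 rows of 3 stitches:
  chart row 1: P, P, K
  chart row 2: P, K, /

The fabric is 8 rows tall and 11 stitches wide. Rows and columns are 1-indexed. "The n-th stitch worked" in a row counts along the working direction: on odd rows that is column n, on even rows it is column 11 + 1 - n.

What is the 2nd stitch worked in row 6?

For row 6: chart row = ((6-1) mod 2) + 1 = 2; this is a WS (even) row.
Chart row 2 tiled across columns 1-11: P K / P K / P K / P K
Wrong side: read the tiled row from column 11 down to 1 and exchange K with P (leave O, /).
Row 6 as worked: P K / P K / P K / P K
Counting 2 along the worked row gives K.

Stitch:
K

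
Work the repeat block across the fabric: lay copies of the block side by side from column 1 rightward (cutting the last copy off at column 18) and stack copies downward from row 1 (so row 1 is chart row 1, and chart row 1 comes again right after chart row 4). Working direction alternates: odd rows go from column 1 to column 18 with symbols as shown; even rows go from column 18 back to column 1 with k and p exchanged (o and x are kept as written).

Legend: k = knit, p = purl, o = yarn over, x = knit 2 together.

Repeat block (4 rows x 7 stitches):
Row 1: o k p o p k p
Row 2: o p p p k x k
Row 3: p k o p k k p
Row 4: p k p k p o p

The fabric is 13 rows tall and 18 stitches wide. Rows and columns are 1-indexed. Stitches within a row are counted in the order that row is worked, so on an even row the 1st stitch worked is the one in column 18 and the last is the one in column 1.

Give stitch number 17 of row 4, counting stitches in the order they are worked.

Result:
p

Derivation:
Row 4: (4-1) mod 4 = 3, so use chart row 4. Even row -> WS.
Chart row 4 tiled across columns 1-18: p k p k p o p p k p k p o p p k p k
WS: work from column 18 back to column 1 (reverse the tiled row), swapping k<->p (o and x unchanged).
Row 4 as worked: p k p k k o k p k p k k o k p k p k
Stitch 17 in working order -> p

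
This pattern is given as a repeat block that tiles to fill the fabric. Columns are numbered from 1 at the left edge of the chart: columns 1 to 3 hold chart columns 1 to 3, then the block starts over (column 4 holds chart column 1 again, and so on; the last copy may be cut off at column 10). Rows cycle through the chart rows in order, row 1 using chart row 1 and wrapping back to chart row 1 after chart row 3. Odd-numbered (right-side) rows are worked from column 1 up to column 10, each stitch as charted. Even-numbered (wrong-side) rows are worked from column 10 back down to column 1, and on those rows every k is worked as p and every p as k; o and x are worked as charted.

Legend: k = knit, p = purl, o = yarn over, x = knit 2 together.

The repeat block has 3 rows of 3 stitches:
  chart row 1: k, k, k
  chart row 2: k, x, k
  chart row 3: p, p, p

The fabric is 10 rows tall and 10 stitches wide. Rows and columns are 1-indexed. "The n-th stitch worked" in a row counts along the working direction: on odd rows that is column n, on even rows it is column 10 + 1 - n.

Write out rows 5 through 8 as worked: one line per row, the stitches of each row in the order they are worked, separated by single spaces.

Row 5: chart row 2, RS - tile across columns 1-10 and work as-is.
Row 6: chart row 3, WS - tiled (columns 1-10): p p p p p p p p p p; work from column 10 back to 1 with k<->p swapped.
Row 7: chart row 1, RS - tile across columns 1-10 and work as-is.
Row 8: chart row 2, WS - tiled (columns 1-10): k x k k x k k x k k; work from column 10 back to 1 with k<->p swapped.

Result:
k x k k x k k x k k
k k k k k k k k k k
k k k k k k k k k k
p p x p p x p p x p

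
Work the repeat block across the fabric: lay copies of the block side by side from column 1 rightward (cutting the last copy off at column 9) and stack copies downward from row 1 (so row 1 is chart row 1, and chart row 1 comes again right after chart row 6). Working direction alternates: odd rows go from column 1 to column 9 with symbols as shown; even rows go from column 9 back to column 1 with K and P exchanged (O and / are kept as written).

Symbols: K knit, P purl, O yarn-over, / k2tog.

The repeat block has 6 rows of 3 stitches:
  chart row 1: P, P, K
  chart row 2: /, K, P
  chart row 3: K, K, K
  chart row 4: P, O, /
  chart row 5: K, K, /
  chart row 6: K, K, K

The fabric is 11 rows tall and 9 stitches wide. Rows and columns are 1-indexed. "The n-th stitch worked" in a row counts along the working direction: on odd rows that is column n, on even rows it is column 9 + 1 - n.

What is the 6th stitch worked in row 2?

Result:
/

Derivation:
For row 2: chart row = ((2-1) mod 6) + 1 = 2; this is a WS (even) row.
Chart row 2 tiled across columns 1-9: / K P / K P / K P
Wrong side: read the tiled row from column 9 down to 1 and exchange K with P (leave O, /).
Row 2 as worked: K P / K P / K P /
Stitch 6 in working order -> /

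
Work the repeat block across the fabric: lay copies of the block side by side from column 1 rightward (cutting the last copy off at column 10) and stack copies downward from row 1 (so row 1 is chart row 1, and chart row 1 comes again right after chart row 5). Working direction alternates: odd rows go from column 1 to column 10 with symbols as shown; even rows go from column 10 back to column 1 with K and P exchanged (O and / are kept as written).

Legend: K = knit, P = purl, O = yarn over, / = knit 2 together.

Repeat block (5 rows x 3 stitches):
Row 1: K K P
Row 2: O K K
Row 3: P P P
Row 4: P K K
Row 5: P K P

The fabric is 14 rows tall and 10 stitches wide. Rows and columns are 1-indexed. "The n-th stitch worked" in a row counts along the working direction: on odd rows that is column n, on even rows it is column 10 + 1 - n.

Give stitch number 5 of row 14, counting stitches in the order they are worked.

For row 14: chart row = ((14-1) mod 5) + 1 = 4; this is a WS (even) row.
Chart row 4 tiled across columns 1-10: P K K P K K P K K P
WS: work from column 10 back to column 1 (reverse the tiled row), swapping K<->P (O and / unchanged).
Row 14 as worked: K P P K P P K P P K
Counting 5 along the worked row gives P.

== STITCH ==
P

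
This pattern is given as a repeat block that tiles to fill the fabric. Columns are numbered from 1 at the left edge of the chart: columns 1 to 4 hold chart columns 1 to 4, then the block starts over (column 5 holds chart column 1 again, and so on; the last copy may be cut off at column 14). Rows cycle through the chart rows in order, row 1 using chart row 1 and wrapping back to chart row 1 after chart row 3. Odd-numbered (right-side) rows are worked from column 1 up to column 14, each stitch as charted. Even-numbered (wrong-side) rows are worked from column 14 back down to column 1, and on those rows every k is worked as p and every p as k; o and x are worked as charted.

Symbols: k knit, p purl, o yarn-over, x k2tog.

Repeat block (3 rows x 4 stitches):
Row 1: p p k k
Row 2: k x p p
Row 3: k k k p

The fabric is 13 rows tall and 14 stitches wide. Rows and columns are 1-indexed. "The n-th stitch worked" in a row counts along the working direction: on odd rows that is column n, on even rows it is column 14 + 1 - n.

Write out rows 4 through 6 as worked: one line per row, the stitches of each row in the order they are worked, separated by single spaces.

Rows as worked:
k k p p k k p p k k p p k k
k x p p k x p p k x p p k x
p p k p p p k p p p k p p p

Derivation:
Row 4: chart row 1, WS - tiled (columns 1-14): p p k k p p k k p p k k p p; work from column 14 back to 1 with k<->p swapped.
Row 5: chart row 2, RS - tile across columns 1-14 and work as-is.
Row 6: chart row 3, WS - tiled (columns 1-14): k k k p k k k p k k k p k k; work from column 14 back to 1 with k<->p swapped.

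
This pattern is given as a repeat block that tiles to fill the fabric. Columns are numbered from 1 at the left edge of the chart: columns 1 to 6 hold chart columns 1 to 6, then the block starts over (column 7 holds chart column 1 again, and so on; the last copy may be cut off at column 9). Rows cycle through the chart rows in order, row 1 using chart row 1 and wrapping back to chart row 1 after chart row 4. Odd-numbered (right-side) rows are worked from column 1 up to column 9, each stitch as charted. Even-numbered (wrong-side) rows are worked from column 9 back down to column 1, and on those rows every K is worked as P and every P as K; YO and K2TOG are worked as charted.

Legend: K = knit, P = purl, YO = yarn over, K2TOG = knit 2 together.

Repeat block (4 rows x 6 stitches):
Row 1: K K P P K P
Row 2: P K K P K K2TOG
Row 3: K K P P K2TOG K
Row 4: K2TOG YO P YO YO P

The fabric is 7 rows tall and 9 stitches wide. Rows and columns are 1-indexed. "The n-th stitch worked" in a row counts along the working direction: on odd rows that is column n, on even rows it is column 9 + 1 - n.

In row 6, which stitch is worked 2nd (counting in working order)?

Stitch:
P

Derivation:
For row 6: chart row = ((6-1) mod 4) + 1 = 2; this is a WS (even) row.
Chart row 2 tiled across columns 1-9: P K K P K K2TOG P K K
Wrong side: read the tiled row from column 9 down to 1 and exchange K with P (leave YO, K2TOG).
Row 6 as worked: P P K K2TOG P K P P K
The 2nd stitch worked is P.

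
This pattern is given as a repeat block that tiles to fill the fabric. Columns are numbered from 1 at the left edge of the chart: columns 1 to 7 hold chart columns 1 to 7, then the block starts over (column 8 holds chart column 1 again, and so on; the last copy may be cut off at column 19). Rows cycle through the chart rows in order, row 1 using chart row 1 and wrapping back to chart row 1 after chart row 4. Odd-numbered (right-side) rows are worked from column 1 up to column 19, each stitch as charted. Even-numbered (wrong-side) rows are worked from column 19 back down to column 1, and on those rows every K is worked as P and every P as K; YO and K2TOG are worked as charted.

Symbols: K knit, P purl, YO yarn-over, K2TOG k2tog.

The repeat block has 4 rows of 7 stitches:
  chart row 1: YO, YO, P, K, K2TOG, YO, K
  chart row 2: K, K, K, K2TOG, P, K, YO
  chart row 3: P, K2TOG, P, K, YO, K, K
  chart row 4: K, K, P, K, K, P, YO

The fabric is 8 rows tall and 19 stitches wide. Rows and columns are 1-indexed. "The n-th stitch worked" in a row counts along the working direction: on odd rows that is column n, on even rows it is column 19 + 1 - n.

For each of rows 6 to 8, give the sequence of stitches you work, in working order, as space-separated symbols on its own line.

Row 6: chart row 2, WS - tiled (columns 1-19): K K K K2TOG P K YO K K K K2TOG P K YO K K K K2TOG P; work from column 19 back to 1 with K<->P swapped.
Row 7: chart row 3, RS - tile across columns 1-19 and work as-is.
Row 8: chart row 4, WS - tiled (columns 1-19): K K P K K P YO K K P K K P YO K K P K K; work from column 19 back to 1 with K<->P swapped.

== ROWS AS WORKED ==
K K2TOG P P P YO P K K2TOG P P P YO P K K2TOG P P P
P K2TOG P K YO K K P K2TOG P K YO K K P K2TOG P K YO
P P K P P YO K P P K P P YO K P P K P P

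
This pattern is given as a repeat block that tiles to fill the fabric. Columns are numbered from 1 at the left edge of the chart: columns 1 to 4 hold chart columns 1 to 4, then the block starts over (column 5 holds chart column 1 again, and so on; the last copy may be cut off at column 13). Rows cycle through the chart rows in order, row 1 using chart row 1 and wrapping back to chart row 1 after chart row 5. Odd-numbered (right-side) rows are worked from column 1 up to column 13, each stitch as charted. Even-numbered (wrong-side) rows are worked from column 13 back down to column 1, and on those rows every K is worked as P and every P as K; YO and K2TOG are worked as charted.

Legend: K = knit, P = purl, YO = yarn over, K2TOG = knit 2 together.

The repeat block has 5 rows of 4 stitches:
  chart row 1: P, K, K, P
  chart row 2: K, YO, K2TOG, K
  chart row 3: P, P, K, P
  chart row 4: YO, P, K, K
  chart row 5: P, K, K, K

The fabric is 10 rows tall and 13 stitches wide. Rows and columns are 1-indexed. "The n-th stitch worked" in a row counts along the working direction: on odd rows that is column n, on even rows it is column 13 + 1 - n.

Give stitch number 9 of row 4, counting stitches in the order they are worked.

For row 4: chart row = ((4-1) mod 5) + 1 = 4; this is a WS (even) row.
Chart row 4 tiled across columns 1-13: YO P K K YO P K K YO P K K YO
WS: work from column 13 back to column 1 (reverse the tiled row), swapping K<->P (YO and K2TOG unchanged).
Row 4 as worked: YO P P K YO P P K YO P P K YO
Counting 9 along the worked row gives YO.

== STITCH ==
YO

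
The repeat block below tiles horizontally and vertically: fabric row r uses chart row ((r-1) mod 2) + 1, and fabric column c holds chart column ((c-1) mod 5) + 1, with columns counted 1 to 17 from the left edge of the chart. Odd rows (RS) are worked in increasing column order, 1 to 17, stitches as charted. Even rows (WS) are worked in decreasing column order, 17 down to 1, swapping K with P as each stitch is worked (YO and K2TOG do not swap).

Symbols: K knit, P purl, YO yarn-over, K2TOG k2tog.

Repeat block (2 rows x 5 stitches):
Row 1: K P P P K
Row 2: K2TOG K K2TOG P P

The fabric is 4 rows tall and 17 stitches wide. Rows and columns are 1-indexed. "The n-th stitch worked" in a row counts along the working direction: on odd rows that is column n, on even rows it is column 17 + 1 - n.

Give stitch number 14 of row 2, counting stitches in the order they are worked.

== STITCH ==
K

Derivation:
Row 2 uses chart row ((2-1) mod 2)+1 = 2. Row 2 is even, so WS.
Chart row 2 tiled across columns 1-17: K2TOG K K2TOG P P K2TOG K K2TOG P P K2TOG K K2TOG P P K2TOG K
Wrong side: read the tiled row from column 17 down to 1 and exchange K with P (leave YO, K2TOG).
Row 2 as worked: P K2TOG K K K2TOG P K2TOG K K K2TOG P K2TOG K K K2TOG P K2TOG
Stitch 14 in working order -> K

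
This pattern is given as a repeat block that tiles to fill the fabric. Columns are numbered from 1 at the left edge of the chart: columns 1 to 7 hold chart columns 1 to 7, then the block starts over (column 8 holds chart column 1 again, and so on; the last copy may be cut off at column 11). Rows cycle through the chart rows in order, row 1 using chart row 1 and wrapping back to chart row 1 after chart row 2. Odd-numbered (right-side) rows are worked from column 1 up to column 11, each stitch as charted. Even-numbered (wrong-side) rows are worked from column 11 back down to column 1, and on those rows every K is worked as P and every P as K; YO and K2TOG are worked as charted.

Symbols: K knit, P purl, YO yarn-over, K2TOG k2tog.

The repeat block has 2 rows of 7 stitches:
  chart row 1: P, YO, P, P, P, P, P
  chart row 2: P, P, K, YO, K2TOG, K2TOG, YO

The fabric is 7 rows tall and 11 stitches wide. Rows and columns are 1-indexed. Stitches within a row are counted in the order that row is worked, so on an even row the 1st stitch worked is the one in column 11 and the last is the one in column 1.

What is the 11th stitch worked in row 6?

== STITCH ==
K

Derivation:
Row 6 uses chart row ((6-1) mod 2)+1 = 2. Row 6 is even, so WS.
Chart row 2 tiled across columns 1-11: P P K YO K2TOG K2TOG YO P P K YO
WS row: flip the tiled sequence (start at column 11) and apply K<->P; YO and K2TOG stay.
Row 6 as worked: YO P K K YO K2TOG K2TOG YO P K K
Counting 11 along the worked row gives K.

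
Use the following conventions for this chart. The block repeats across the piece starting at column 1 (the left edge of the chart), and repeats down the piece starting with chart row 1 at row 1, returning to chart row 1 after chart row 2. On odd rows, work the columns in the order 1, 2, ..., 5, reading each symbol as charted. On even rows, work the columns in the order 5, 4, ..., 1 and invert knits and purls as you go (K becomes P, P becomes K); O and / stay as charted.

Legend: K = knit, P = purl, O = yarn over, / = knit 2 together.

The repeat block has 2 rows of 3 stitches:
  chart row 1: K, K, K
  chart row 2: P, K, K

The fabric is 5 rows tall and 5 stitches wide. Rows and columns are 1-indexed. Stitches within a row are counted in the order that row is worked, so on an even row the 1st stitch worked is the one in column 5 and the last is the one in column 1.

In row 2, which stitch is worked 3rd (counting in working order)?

Stitch:
P

Derivation:
Row 2: (2-1) mod 2 = 1, so use chart row 2. Even row -> WS.
Chart row 2 tiled across columns 1-5: P K K P K
WS: work from column 5 back to column 1 (reverse the tiled row), swapping K<->P (O and / unchanged).
Row 2 as worked: P K P P K
The 3rd stitch worked is P.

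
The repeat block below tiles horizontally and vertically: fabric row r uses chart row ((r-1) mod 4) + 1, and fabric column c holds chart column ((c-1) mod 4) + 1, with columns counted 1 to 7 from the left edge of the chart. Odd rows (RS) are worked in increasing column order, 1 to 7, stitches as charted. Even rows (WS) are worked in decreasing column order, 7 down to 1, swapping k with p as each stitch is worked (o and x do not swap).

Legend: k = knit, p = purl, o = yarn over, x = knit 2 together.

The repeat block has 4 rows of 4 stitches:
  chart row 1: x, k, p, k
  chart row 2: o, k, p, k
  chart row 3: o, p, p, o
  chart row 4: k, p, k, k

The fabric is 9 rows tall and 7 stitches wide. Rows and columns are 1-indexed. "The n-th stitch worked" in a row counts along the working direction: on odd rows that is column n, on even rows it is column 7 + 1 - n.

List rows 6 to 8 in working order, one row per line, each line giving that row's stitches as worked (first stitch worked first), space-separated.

Row 6: chart row 2, WS - tiled (columns 1-7): o k p k o k p; work from column 7 back to 1 with k<->p swapped.
Row 7: chart row 3, RS - tile across columns 1-7 and work as-is.
Row 8: chart row 4, WS - tiled (columns 1-7): k p k k k p k; work from column 7 back to 1 with k<->p swapped.

Result:
k p o p k p o
o p p o o p p
p k p p p k p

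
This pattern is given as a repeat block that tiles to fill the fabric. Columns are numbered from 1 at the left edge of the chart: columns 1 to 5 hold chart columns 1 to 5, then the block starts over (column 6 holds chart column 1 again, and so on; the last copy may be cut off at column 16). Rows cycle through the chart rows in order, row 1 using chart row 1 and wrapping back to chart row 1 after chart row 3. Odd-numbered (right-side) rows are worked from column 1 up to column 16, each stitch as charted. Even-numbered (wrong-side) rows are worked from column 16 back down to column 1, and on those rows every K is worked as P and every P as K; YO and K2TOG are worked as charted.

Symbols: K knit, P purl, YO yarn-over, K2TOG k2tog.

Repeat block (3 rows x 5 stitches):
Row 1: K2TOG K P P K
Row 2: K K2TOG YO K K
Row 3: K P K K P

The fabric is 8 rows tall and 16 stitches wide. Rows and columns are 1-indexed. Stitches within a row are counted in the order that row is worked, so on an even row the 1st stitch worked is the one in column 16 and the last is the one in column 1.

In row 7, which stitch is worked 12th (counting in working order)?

Row 7 uses chart row ((7-1) mod 3)+1 = 1. Row 7 is odd, so RS.
Chart row 1 tiled across columns 1-16: K2TOG K P P K K2TOG K P P K K2TOG K P P K K2TOG
RS row: no reversal, no swap; stitch n worked = column n.
Stitch 12 in working order -> K

== STITCH ==
K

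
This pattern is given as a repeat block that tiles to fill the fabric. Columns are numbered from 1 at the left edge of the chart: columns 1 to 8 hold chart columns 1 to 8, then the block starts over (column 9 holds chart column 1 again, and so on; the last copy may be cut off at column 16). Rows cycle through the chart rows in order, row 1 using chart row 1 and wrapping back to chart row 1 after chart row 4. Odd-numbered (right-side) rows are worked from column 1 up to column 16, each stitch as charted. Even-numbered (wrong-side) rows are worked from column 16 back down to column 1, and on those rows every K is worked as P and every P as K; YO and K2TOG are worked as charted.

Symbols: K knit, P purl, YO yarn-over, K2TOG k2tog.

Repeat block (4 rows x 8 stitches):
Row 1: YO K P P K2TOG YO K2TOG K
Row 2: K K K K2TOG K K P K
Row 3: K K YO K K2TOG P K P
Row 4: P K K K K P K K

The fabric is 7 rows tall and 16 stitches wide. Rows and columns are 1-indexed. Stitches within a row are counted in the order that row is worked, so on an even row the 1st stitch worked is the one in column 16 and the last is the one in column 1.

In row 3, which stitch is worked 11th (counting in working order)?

Stitch:
YO

Derivation:
For row 3: chart row = ((3-1) mod 4) + 1 = 3; this is a RS (odd) row.
Chart row 3 tiled across columns 1-16: K K YO K K2TOG P K P K K YO K K2TOG P K P
Right side: take the tiled row as-is (worked left to right from column 1).
Stitch 11 in working order -> YO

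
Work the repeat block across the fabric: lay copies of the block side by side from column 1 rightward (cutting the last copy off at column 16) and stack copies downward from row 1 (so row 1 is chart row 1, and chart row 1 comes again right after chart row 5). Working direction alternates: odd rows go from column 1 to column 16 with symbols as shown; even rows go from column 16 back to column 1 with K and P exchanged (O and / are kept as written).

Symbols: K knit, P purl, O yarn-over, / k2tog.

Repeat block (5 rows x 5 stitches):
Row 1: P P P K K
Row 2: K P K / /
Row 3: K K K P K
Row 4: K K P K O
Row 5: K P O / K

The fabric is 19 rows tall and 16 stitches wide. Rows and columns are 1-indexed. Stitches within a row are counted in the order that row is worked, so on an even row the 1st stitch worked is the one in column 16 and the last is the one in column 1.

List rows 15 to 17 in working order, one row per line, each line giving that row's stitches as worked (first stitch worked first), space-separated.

== ROWS AS WORKED ==
K P O / K K P O / K K P O / K K
K P P K K K P P K K K P P K K K
K P K / / K P K / / K P K / / K

Derivation:
Row 15: chart row 5, RS - tile across columns 1-16 and work as-is.
Row 16: chart row 1, WS - tiled (columns 1-16): P P P K K P P P K K P P P K K P; work from column 16 back to 1 with K<->P swapped.
Row 17: chart row 2, RS - tile across columns 1-16 and work as-is.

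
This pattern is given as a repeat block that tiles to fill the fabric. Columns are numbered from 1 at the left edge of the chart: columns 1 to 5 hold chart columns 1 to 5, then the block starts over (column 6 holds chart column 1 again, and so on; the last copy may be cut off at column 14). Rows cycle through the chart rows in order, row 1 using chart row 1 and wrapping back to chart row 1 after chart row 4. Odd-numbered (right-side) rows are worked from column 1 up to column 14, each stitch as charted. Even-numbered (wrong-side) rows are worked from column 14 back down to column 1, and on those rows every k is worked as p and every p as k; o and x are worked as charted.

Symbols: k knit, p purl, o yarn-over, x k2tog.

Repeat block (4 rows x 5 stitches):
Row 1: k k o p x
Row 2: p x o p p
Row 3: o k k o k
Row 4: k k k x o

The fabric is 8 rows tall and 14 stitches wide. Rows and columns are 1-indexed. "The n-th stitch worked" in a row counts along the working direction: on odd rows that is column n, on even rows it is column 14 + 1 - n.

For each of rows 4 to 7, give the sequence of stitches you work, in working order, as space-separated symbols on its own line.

Rows as worked:
x p p p o x p p p o x p p p
k k o p x k k o p x k k o p
k o x k k k o x k k k o x k
o k k o k o k k o k o k k o

Derivation:
Row 4: chart row 4, WS - tiled (columns 1-14): k k k x o k k k x o k k k x; work from column 14 back to 1 with k<->p swapped.
Row 5: chart row 1, RS - tile across columns 1-14 and work as-is.
Row 6: chart row 2, WS - tiled (columns 1-14): p x o p p p x o p p p x o p; work from column 14 back to 1 with k<->p swapped.
Row 7: chart row 3, RS - tile across columns 1-14 and work as-is.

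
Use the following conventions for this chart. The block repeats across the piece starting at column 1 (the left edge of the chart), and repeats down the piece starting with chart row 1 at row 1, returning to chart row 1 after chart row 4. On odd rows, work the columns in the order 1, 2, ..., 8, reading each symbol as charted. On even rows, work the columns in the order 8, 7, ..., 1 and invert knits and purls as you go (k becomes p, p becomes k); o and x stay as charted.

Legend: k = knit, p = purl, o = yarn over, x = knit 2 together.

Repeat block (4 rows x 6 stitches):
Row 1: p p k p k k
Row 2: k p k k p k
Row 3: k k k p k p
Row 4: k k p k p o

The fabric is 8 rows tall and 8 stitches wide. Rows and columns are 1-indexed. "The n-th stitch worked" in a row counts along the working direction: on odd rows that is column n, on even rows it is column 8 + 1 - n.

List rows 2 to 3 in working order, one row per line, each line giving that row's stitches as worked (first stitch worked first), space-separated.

Result:
k p p k p p k p
k k k p k p k k

Derivation:
Row 2: chart row 2, WS - tiled (columns 1-8): k p k k p k k p; work from column 8 back to 1 with k<->p swapped.
Row 3: chart row 3, RS - tile across columns 1-8 and work as-is.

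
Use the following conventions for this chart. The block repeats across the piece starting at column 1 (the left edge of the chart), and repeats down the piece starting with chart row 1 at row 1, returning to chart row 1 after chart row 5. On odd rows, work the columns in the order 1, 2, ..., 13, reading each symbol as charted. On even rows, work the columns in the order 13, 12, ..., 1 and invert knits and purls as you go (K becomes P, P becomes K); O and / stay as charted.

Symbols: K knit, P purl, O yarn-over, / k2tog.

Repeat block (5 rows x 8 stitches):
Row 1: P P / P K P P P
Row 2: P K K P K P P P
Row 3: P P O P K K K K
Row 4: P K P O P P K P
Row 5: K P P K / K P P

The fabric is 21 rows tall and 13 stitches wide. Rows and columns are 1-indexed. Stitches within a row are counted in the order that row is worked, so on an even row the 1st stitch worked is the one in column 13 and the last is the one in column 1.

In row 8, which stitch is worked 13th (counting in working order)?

Row 8 uses chart row ((8-1) mod 5)+1 = 3. Row 8 is even, so WS.
Chart row 3 tiled across columns 1-13: P P O P K K K K P P O P K
WS row: flip the tiled sequence (start at column 13) and apply K<->P; O and / stay.
Row 8 as worked: P K O K K P P P P K O K K
Counting 13 along the worked row gives K.

== STITCH ==
K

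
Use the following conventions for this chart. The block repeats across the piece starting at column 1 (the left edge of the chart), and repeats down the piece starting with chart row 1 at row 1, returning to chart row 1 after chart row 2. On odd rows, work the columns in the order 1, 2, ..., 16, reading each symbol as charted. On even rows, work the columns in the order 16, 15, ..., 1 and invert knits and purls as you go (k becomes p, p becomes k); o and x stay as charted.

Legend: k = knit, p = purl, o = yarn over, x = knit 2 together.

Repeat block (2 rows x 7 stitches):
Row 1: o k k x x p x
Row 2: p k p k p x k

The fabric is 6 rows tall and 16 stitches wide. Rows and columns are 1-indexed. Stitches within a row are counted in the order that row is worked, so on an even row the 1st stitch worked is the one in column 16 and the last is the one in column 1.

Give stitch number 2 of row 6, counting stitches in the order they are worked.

Row 6: (6-1) mod 2 = 1, so use chart row 2. Even row -> WS.
Chart row 2 tiled across columns 1-16: p k p k p x k p k p k p x k p k
WS: work from column 16 back to column 1 (reverse the tiled row), swapping k<->p (o and x unchanged).
Row 6 as worked: p k p x k p k p k p x k p k p k
Counting 2 along the worked row gives k.

Result:
k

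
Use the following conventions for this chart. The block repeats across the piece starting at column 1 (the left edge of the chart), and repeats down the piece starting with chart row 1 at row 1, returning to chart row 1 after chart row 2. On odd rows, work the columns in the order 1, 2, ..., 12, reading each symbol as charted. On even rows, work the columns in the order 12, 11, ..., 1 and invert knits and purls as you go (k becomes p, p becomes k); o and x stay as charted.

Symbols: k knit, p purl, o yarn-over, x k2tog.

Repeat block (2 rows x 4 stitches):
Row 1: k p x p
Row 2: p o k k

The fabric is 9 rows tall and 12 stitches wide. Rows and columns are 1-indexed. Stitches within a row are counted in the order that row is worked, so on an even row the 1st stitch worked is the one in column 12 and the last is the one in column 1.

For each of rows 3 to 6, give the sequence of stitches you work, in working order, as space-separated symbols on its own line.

Row 3: chart row 1, RS - tile across columns 1-12 and work as-is.
Row 4: chart row 2, WS - tiled (columns 1-12): p o k k p o k k p o k k; work from column 12 back to 1 with k<->p swapped.
Row 5: chart row 1, RS - tile across columns 1-12 and work as-is.
Row 6: chart row 2, WS - tiled (columns 1-12): p o k k p o k k p o k k; work from column 12 back to 1 with k<->p swapped.

Rows as worked:
k p x p k p x p k p x p
p p o k p p o k p p o k
k p x p k p x p k p x p
p p o k p p o k p p o k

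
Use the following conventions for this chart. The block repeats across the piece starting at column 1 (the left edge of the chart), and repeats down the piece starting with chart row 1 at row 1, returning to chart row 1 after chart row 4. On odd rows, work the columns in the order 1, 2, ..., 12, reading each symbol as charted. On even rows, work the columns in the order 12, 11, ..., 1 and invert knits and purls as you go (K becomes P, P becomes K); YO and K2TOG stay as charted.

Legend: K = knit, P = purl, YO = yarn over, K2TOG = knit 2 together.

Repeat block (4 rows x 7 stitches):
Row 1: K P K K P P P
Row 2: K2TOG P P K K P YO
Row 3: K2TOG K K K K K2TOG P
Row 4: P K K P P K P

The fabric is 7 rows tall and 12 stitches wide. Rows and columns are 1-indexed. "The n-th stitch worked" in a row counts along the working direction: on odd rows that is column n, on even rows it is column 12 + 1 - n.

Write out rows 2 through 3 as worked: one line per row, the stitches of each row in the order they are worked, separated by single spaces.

Result:
P P K K K2TOG YO K P P K K K2TOG
K2TOG K K K K K2TOG P K2TOG K K K K

Derivation:
Row 2: chart row 2, WS - tiled (columns 1-12): K2TOG P P K K P YO K2TOG P P K K; work from column 12 back to 1 with K<->P swapped.
Row 3: chart row 3, RS - tile across columns 1-12 and work as-is.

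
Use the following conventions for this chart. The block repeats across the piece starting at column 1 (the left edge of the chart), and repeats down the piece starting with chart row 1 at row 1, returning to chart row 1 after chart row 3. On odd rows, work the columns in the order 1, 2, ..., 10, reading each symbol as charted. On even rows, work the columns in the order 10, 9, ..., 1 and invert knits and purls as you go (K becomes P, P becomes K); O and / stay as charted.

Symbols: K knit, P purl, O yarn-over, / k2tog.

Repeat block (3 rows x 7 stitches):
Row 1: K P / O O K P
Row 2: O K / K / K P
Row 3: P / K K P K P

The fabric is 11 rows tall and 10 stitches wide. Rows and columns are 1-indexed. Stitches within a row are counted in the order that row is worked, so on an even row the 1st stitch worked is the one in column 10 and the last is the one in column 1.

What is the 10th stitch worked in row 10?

== STITCH ==
P

Derivation:
For row 10: chart row = ((10-1) mod 3) + 1 = 1; this is a WS (even) row.
Chart row 1 tiled across columns 1-10: K P / O O K P K P /
WS: work from column 10 back to column 1 (reverse the tiled row), swapping K<->P (O and / unchanged).
Row 10 as worked: / K P K P O O / K P
The 10th stitch worked is P.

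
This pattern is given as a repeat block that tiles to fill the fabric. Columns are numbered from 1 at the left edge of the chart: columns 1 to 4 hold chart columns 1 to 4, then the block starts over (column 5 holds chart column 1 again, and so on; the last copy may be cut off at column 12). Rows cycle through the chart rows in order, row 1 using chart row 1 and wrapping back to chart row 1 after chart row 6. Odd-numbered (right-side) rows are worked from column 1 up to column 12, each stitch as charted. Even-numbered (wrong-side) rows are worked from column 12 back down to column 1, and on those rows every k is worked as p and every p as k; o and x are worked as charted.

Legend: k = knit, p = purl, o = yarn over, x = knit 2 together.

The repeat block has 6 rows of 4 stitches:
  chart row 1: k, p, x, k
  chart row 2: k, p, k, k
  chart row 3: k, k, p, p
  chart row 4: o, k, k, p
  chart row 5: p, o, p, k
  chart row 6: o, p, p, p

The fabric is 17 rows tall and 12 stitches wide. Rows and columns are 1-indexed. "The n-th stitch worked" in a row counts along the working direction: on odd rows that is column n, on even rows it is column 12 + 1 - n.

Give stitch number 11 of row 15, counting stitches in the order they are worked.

For row 15: chart row = ((15-1) mod 6) + 1 = 3; this is a RS (odd) row.
Chart row 3 tiled across columns 1-12: k k p p k k p p k k p p
RS: work column 1 to column 12, symbols as charted — the tiled row is the row as worked.
The 11th stitch worked is p.

Result:
p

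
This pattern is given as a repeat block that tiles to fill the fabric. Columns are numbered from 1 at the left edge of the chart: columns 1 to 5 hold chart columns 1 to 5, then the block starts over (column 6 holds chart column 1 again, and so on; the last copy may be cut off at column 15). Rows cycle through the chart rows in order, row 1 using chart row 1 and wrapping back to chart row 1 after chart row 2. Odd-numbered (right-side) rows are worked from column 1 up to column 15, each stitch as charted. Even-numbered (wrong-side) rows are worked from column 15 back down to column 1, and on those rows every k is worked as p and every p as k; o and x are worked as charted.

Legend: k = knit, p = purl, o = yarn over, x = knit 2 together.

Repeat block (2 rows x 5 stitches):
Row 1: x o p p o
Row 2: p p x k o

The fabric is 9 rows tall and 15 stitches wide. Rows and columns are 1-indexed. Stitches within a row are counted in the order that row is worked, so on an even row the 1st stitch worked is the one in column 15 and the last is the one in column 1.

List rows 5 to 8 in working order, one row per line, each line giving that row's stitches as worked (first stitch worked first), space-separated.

Row 5: chart row 1, RS - tile across columns 1-15 and work as-is.
Row 6: chart row 2, WS - tiled (columns 1-15): p p x k o p p x k o p p x k o; work from column 15 back to 1 with k<->p swapped.
Row 7: chart row 1, RS - tile across columns 1-15 and work as-is.
Row 8: chart row 2, WS - tiled (columns 1-15): p p x k o p p x k o p p x k o; work from column 15 back to 1 with k<->p swapped.

Rows as worked:
x o p p o x o p p o x o p p o
o p x k k o p x k k o p x k k
x o p p o x o p p o x o p p o
o p x k k o p x k k o p x k k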